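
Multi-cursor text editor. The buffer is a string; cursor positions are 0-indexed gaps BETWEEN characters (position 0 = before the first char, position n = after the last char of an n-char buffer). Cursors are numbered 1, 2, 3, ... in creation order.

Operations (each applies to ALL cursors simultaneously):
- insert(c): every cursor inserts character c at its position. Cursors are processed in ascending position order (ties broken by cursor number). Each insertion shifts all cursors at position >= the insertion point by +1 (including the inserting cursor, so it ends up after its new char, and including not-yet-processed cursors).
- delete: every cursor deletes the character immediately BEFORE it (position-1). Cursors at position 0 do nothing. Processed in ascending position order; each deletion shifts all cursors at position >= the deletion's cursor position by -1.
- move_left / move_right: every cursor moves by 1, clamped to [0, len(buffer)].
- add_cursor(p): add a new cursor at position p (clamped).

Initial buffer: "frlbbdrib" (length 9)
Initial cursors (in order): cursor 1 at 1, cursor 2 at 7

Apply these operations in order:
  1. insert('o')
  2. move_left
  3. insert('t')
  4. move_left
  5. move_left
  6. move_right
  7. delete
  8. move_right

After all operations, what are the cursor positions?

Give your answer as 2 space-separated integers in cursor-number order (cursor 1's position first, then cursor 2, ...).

Answer: 1 8

Derivation:
After op 1 (insert('o')): buffer="forlbbdroib" (len 11), cursors c1@2 c2@9, authorship .1......2..
After op 2 (move_left): buffer="forlbbdroib" (len 11), cursors c1@1 c2@8, authorship .1......2..
After op 3 (insert('t')): buffer="ftorlbbdrtoib" (len 13), cursors c1@2 c2@10, authorship .11......22..
After op 4 (move_left): buffer="ftorlbbdrtoib" (len 13), cursors c1@1 c2@9, authorship .11......22..
After op 5 (move_left): buffer="ftorlbbdrtoib" (len 13), cursors c1@0 c2@8, authorship .11......22..
After op 6 (move_right): buffer="ftorlbbdrtoib" (len 13), cursors c1@1 c2@9, authorship .11......22..
After op 7 (delete): buffer="torlbbdtoib" (len 11), cursors c1@0 c2@7, authorship 11.....22..
After op 8 (move_right): buffer="torlbbdtoib" (len 11), cursors c1@1 c2@8, authorship 11.....22..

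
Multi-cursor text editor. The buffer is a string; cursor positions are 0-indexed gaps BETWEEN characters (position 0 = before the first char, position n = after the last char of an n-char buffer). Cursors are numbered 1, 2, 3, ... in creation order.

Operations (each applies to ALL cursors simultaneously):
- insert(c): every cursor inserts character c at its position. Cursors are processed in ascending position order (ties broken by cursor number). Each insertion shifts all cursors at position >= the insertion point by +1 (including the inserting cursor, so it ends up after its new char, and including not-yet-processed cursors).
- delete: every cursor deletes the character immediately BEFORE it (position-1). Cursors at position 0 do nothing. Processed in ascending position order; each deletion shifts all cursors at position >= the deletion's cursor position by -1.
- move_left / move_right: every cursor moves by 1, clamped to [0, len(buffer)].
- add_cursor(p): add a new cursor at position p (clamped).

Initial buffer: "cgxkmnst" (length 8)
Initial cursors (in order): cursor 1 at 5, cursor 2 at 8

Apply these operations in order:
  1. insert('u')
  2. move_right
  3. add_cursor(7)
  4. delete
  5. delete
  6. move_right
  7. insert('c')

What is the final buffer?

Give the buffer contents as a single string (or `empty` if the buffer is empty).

Answer: cgxsccc

Derivation:
After op 1 (insert('u')): buffer="cgxkmunstu" (len 10), cursors c1@6 c2@10, authorship .....1...2
After op 2 (move_right): buffer="cgxkmunstu" (len 10), cursors c1@7 c2@10, authorship .....1...2
After op 3 (add_cursor(7)): buffer="cgxkmunstu" (len 10), cursors c1@7 c3@7 c2@10, authorship .....1...2
After op 4 (delete): buffer="cgxkmst" (len 7), cursors c1@5 c3@5 c2@7, authorship .......
After op 5 (delete): buffer="cgxs" (len 4), cursors c1@3 c3@3 c2@4, authorship ....
After op 6 (move_right): buffer="cgxs" (len 4), cursors c1@4 c2@4 c3@4, authorship ....
After op 7 (insert('c')): buffer="cgxsccc" (len 7), cursors c1@7 c2@7 c3@7, authorship ....123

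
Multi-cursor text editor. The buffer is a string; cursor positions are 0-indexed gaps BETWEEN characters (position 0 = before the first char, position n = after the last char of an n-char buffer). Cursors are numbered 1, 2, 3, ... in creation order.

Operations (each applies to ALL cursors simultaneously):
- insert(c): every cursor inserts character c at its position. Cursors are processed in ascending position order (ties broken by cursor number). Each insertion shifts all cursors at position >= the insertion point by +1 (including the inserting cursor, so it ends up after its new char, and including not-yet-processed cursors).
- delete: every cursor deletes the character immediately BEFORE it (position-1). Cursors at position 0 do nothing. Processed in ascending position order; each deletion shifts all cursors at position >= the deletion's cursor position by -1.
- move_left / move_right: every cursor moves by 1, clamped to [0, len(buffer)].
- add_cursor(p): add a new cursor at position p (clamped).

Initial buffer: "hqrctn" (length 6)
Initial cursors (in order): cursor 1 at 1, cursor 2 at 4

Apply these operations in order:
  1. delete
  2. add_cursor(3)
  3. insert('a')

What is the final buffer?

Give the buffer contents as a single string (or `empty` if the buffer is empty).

After op 1 (delete): buffer="qrtn" (len 4), cursors c1@0 c2@2, authorship ....
After op 2 (add_cursor(3)): buffer="qrtn" (len 4), cursors c1@0 c2@2 c3@3, authorship ....
After op 3 (insert('a')): buffer="aqratan" (len 7), cursors c1@1 c2@4 c3@6, authorship 1..2.3.

Answer: aqratan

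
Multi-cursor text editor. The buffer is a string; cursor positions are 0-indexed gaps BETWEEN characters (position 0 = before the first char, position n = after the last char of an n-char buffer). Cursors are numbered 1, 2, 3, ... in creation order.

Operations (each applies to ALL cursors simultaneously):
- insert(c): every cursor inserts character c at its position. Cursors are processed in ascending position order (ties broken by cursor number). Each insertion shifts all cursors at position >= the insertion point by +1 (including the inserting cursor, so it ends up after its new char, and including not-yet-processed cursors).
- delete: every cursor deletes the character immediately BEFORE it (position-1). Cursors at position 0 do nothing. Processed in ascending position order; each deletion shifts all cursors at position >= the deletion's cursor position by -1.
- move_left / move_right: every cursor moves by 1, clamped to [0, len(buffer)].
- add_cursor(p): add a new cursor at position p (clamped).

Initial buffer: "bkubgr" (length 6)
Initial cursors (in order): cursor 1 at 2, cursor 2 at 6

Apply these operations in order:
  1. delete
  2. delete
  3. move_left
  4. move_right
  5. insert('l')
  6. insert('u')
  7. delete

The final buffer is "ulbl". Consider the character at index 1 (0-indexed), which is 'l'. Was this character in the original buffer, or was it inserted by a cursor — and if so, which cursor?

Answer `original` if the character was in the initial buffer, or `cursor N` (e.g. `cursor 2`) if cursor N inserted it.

Answer: cursor 1

Derivation:
After op 1 (delete): buffer="bubg" (len 4), cursors c1@1 c2@4, authorship ....
After op 2 (delete): buffer="ub" (len 2), cursors c1@0 c2@2, authorship ..
After op 3 (move_left): buffer="ub" (len 2), cursors c1@0 c2@1, authorship ..
After op 4 (move_right): buffer="ub" (len 2), cursors c1@1 c2@2, authorship ..
After op 5 (insert('l')): buffer="ulbl" (len 4), cursors c1@2 c2@4, authorship .1.2
After op 6 (insert('u')): buffer="ulublu" (len 6), cursors c1@3 c2@6, authorship .11.22
After op 7 (delete): buffer="ulbl" (len 4), cursors c1@2 c2@4, authorship .1.2
Authorship (.=original, N=cursor N): . 1 . 2
Index 1: author = 1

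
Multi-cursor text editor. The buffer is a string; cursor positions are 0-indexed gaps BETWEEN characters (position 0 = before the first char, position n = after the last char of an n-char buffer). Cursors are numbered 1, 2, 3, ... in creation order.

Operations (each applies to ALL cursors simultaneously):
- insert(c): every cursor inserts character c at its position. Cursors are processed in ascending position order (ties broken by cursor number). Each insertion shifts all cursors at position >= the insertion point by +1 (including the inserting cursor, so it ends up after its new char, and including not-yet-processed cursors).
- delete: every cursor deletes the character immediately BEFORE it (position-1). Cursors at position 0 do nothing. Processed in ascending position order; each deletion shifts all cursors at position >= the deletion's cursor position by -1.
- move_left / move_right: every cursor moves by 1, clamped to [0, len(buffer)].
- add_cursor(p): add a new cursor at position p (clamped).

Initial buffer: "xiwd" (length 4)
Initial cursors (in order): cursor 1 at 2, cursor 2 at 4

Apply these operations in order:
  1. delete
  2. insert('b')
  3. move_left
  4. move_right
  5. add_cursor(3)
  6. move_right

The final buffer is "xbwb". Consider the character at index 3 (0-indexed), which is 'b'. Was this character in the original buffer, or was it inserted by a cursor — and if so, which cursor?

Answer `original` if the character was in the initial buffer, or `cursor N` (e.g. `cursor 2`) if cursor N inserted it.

After op 1 (delete): buffer="xw" (len 2), cursors c1@1 c2@2, authorship ..
After op 2 (insert('b')): buffer="xbwb" (len 4), cursors c1@2 c2@4, authorship .1.2
After op 3 (move_left): buffer="xbwb" (len 4), cursors c1@1 c2@3, authorship .1.2
After op 4 (move_right): buffer="xbwb" (len 4), cursors c1@2 c2@4, authorship .1.2
After op 5 (add_cursor(3)): buffer="xbwb" (len 4), cursors c1@2 c3@3 c2@4, authorship .1.2
After op 6 (move_right): buffer="xbwb" (len 4), cursors c1@3 c2@4 c3@4, authorship .1.2
Authorship (.=original, N=cursor N): . 1 . 2
Index 3: author = 2

Answer: cursor 2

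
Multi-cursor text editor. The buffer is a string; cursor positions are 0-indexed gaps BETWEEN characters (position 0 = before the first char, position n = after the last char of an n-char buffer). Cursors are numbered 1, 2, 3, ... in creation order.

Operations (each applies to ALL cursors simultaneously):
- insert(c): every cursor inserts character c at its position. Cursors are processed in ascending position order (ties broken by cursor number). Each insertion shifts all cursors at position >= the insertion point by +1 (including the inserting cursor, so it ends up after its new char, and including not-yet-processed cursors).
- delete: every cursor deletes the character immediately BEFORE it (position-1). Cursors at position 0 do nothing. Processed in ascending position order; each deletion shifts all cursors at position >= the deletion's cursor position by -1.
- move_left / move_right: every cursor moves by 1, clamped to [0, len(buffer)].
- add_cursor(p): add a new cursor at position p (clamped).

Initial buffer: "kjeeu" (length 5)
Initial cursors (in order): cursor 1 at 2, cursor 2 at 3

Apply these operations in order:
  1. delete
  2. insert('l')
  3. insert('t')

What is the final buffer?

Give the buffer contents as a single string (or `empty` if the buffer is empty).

After op 1 (delete): buffer="keu" (len 3), cursors c1@1 c2@1, authorship ...
After op 2 (insert('l')): buffer="klleu" (len 5), cursors c1@3 c2@3, authorship .12..
After op 3 (insert('t')): buffer="klltteu" (len 7), cursors c1@5 c2@5, authorship .1212..

Answer: klltteu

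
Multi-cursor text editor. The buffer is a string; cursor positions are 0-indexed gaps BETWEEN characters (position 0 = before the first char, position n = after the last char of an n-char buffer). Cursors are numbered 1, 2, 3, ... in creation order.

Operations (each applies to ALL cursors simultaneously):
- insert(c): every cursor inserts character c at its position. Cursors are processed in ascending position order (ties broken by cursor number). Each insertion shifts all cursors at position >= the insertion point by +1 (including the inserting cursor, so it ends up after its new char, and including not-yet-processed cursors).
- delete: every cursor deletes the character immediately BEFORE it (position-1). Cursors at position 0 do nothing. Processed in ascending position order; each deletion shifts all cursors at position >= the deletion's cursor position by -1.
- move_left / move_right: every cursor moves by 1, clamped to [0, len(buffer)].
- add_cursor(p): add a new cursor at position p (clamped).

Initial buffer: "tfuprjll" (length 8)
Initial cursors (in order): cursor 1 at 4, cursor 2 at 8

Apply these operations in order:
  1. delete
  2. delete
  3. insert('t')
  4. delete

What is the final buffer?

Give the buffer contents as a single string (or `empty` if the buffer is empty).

Answer: tfrj

Derivation:
After op 1 (delete): buffer="tfurjl" (len 6), cursors c1@3 c2@6, authorship ......
After op 2 (delete): buffer="tfrj" (len 4), cursors c1@2 c2@4, authorship ....
After op 3 (insert('t')): buffer="tftrjt" (len 6), cursors c1@3 c2@6, authorship ..1..2
After op 4 (delete): buffer="tfrj" (len 4), cursors c1@2 c2@4, authorship ....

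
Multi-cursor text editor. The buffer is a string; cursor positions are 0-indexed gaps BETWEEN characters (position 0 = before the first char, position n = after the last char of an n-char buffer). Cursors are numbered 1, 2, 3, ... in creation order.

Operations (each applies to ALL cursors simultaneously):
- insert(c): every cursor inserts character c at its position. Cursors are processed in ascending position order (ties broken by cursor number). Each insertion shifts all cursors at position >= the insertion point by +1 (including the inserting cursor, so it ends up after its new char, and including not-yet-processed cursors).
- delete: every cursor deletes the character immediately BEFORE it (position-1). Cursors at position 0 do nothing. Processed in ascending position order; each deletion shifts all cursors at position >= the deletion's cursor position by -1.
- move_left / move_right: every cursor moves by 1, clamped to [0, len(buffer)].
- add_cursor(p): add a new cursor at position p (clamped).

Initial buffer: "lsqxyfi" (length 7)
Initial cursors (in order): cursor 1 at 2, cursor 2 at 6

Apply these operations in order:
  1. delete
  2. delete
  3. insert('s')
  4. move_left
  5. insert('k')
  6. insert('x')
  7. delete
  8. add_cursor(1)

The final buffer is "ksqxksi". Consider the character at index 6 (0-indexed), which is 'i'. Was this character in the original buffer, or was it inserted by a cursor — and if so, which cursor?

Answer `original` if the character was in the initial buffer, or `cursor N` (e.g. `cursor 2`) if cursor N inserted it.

After op 1 (delete): buffer="lqxyi" (len 5), cursors c1@1 c2@4, authorship .....
After op 2 (delete): buffer="qxi" (len 3), cursors c1@0 c2@2, authorship ...
After op 3 (insert('s')): buffer="sqxsi" (len 5), cursors c1@1 c2@4, authorship 1..2.
After op 4 (move_left): buffer="sqxsi" (len 5), cursors c1@0 c2@3, authorship 1..2.
After op 5 (insert('k')): buffer="ksqxksi" (len 7), cursors c1@1 c2@5, authorship 11..22.
After op 6 (insert('x')): buffer="kxsqxkxsi" (len 9), cursors c1@2 c2@7, authorship 111..222.
After op 7 (delete): buffer="ksqxksi" (len 7), cursors c1@1 c2@5, authorship 11..22.
After op 8 (add_cursor(1)): buffer="ksqxksi" (len 7), cursors c1@1 c3@1 c2@5, authorship 11..22.
Authorship (.=original, N=cursor N): 1 1 . . 2 2 .
Index 6: author = original

Answer: original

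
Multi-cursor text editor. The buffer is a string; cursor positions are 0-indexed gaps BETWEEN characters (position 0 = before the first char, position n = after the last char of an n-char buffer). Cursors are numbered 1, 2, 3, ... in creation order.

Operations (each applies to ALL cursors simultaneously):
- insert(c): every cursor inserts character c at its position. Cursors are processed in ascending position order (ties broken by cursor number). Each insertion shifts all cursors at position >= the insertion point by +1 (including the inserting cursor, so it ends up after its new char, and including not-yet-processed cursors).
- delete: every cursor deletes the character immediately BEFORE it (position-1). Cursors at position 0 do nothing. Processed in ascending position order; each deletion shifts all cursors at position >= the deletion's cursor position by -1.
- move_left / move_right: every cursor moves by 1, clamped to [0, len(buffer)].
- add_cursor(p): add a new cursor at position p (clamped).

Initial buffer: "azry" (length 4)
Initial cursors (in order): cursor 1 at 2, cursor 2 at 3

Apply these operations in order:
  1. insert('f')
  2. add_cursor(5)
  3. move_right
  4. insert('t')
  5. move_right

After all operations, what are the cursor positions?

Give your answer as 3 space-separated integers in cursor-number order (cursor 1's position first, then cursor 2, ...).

After op 1 (insert('f')): buffer="azfrfy" (len 6), cursors c1@3 c2@5, authorship ..1.2.
After op 2 (add_cursor(5)): buffer="azfrfy" (len 6), cursors c1@3 c2@5 c3@5, authorship ..1.2.
After op 3 (move_right): buffer="azfrfy" (len 6), cursors c1@4 c2@6 c3@6, authorship ..1.2.
After op 4 (insert('t')): buffer="azfrtfytt" (len 9), cursors c1@5 c2@9 c3@9, authorship ..1.12.23
After op 5 (move_right): buffer="azfrtfytt" (len 9), cursors c1@6 c2@9 c3@9, authorship ..1.12.23

Answer: 6 9 9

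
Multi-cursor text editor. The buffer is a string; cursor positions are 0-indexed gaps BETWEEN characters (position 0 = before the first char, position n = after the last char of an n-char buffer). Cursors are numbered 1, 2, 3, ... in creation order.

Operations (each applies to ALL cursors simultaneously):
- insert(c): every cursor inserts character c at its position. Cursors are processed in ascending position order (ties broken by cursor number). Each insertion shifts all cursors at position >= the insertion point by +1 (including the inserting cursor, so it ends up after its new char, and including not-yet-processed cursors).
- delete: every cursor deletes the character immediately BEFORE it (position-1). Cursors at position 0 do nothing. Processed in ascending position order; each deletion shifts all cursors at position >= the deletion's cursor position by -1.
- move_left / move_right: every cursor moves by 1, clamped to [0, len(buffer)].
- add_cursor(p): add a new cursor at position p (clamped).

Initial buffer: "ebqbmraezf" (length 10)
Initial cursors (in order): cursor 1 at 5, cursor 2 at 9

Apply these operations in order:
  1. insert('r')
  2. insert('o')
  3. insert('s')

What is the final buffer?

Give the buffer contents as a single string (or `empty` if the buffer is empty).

After op 1 (insert('r')): buffer="ebqbmrraezrf" (len 12), cursors c1@6 c2@11, authorship .....1....2.
After op 2 (insert('o')): buffer="ebqbmroraezrof" (len 14), cursors c1@7 c2@13, authorship .....11....22.
After op 3 (insert('s')): buffer="ebqbmrosraezrosf" (len 16), cursors c1@8 c2@15, authorship .....111....222.

Answer: ebqbmrosraezrosf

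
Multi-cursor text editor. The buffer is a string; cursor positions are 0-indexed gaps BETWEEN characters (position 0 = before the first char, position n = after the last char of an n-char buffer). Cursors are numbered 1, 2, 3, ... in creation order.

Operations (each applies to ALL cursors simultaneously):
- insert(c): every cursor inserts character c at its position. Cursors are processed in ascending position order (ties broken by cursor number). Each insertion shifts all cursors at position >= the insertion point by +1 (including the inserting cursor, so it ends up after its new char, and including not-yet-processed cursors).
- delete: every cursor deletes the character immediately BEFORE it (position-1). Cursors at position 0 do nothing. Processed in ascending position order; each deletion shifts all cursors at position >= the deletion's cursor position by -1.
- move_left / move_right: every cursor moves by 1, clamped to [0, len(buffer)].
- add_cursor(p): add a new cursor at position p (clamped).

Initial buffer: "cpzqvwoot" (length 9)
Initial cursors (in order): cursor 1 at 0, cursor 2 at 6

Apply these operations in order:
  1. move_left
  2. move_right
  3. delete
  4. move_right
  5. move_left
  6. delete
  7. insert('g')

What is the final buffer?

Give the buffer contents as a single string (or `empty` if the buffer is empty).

After op 1 (move_left): buffer="cpzqvwoot" (len 9), cursors c1@0 c2@5, authorship .........
After op 2 (move_right): buffer="cpzqvwoot" (len 9), cursors c1@1 c2@6, authorship .........
After op 3 (delete): buffer="pzqvoot" (len 7), cursors c1@0 c2@4, authorship .......
After op 4 (move_right): buffer="pzqvoot" (len 7), cursors c1@1 c2@5, authorship .......
After op 5 (move_left): buffer="pzqvoot" (len 7), cursors c1@0 c2@4, authorship .......
After op 6 (delete): buffer="pzqoot" (len 6), cursors c1@0 c2@3, authorship ......
After op 7 (insert('g')): buffer="gpzqgoot" (len 8), cursors c1@1 c2@5, authorship 1...2...

Answer: gpzqgoot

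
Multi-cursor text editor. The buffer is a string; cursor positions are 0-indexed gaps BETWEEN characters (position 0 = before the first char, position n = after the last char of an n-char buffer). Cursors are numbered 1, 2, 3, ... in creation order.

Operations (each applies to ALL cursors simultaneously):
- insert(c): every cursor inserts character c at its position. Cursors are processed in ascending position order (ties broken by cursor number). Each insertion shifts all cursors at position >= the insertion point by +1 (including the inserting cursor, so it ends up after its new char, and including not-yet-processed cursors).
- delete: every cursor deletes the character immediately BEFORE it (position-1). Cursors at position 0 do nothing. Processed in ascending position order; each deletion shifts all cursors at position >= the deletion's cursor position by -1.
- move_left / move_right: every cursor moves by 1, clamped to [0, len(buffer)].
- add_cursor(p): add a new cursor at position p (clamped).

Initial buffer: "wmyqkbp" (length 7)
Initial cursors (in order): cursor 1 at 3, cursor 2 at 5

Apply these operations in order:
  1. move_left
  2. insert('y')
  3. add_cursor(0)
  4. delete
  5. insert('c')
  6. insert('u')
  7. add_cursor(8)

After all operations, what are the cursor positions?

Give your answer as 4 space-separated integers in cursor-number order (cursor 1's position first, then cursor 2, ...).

After op 1 (move_left): buffer="wmyqkbp" (len 7), cursors c1@2 c2@4, authorship .......
After op 2 (insert('y')): buffer="wmyyqykbp" (len 9), cursors c1@3 c2@6, authorship ..1..2...
After op 3 (add_cursor(0)): buffer="wmyyqykbp" (len 9), cursors c3@0 c1@3 c2@6, authorship ..1..2...
After op 4 (delete): buffer="wmyqkbp" (len 7), cursors c3@0 c1@2 c2@4, authorship .......
After op 5 (insert('c')): buffer="cwmcyqckbp" (len 10), cursors c3@1 c1@4 c2@7, authorship 3..1..2...
After op 6 (insert('u')): buffer="cuwmcuyqcukbp" (len 13), cursors c3@2 c1@6 c2@10, authorship 33..11..22...
After op 7 (add_cursor(8)): buffer="cuwmcuyqcukbp" (len 13), cursors c3@2 c1@6 c4@8 c2@10, authorship 33..11..22...

Answer: 6 10 2 8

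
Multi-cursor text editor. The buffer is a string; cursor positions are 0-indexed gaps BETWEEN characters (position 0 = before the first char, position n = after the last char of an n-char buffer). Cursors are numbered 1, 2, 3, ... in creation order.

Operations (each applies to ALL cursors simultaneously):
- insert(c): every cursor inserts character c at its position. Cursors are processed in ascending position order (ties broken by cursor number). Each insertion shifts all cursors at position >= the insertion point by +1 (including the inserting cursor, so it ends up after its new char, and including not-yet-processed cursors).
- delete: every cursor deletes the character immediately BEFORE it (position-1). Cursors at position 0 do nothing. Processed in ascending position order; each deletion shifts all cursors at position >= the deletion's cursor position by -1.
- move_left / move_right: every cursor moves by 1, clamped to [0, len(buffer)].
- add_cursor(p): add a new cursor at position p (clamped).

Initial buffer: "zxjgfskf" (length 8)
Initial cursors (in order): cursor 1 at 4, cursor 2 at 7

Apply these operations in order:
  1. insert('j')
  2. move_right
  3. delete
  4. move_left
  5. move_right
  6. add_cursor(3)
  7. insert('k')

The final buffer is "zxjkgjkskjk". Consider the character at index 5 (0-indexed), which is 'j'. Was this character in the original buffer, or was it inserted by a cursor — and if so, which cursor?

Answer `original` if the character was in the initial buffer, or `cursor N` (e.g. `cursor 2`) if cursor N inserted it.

Answer: cursor 1

Derivation:
After op 1 (insert('j')): buffer="zxjgjfskjf" (len 10), cursors c1@5 c2@9, authorship ....1...2.
After op 2 (move_right): buffer="zxjgjfskjf" (len 10), cursors c1@6 c2@10, authorship ....1...2.
After op 3 (delete): buffer="zxjgjskj" (len 8), cursors c1@5 c2@8, authorship ....1..2
After op 4 (move_left): buffer="zxjgjskj" (len 8), cursors c1@4 c2@7, authorship ....1..2
After op 5 (move_right): buffer="zxjgjskj" (len 8), cursors c1@5 c2@8, authorship ....1..2
After op 6 (add_cursor(3)): buffer="zxjgjskj" (len 8), cursors c3@3 c1@5 c2@8, authorship ....1..2
After op 7 (insert('k')): buffer="zxjkgjkskjk" (len 11), cursors c3@4 c1@7 c2@11, authorship ...3.11..22
Authorship (.=original, N=cursor N): . . . 3 . 1 1 . . 2 2
Index 5: author = 1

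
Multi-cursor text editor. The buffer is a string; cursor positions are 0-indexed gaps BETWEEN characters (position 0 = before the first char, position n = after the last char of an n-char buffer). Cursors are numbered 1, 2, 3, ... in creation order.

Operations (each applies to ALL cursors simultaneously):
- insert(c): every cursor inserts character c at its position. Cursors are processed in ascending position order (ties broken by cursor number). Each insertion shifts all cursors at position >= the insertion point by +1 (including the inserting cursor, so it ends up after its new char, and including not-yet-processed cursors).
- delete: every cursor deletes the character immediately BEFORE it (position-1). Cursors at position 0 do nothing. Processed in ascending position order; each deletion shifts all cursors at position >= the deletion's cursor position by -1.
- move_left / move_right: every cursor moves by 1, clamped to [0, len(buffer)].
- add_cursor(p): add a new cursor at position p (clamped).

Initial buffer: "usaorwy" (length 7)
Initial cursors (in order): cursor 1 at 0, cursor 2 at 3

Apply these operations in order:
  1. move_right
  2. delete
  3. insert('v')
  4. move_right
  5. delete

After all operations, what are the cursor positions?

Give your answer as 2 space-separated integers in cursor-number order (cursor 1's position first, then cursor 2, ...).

Answer: 1 3

Derivation:
After op 1 (move_right): buffer="usaorwy" (len 7), cursors c1@1 c2@4, authorship .......
After op 2 (delete): buffer="sarwy" (len 5), cursors c1@0 c2@2, authorship .....
After op 3 (insert('v')): buffer="vsavrwy" (len 7), cursors c1@1 c2@4, authorship 1..2...
After op 4 (move_right): buffer="vsavrwy" (len 7), cursors c1@2 c2@5, authorship 1..2...
After op 5 (delete): buffer="vavwy" (len 5), cursors c1@1 c2@3, authorship 1.2..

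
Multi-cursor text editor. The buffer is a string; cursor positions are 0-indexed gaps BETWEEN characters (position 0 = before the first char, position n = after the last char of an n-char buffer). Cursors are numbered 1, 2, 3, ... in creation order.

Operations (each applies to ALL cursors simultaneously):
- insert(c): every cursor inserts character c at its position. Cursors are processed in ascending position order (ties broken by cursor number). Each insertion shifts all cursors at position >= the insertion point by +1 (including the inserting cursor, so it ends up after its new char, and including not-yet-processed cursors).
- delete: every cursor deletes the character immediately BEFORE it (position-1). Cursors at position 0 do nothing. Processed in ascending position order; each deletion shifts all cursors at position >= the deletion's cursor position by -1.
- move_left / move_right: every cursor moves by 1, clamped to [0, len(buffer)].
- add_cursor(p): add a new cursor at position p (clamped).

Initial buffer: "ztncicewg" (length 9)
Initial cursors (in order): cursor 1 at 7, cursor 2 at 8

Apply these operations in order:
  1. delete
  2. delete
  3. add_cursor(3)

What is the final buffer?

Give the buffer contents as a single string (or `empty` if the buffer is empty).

Answer: ztncg

Derivation:
After op 1 (delete): buffer="ztncicg" (len 7), cursors c1@6 c2@6, authorship .......
After op 2 (delete): buffer="ztncg" (len 5), cursors c1@4 c2@4, authorship .....
After op 3 (add_cursor(3)): buffer="ztncg" (len 5), cursors c3@3 c1@4 c2@4, authorship .....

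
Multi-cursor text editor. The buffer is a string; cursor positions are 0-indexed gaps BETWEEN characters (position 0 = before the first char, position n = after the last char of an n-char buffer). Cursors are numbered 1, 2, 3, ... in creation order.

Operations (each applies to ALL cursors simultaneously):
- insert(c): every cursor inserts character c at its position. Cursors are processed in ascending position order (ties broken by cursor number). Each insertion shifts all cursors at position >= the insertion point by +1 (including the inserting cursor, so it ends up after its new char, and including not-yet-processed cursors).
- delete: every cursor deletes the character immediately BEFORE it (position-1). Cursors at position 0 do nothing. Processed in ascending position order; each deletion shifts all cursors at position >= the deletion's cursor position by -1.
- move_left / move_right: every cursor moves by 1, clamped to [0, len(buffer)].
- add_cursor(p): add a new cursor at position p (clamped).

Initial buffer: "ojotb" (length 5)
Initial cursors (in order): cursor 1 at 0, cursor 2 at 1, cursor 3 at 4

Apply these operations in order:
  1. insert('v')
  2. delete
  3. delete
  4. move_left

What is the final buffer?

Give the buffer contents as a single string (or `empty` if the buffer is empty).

Answer: job

Derivation:
After op 1 (insert('v')): buffer="vovjotvb" (len 8), cursors c1@1 c2@3 c3@7, authorship 1.2...3.
After op 2 (delete): buffer="ojotb" (len 5), cursors c1@0 c2@1 c3@4, authorship .....
After op 3 (delete): buffer="job" (len 3), cursors c1@0 c2@0 c3@2, authorship ...
After op 4 (move_left): buffer="job" (len 3), cursors c1@0 c2@0 c3@1, authorship ...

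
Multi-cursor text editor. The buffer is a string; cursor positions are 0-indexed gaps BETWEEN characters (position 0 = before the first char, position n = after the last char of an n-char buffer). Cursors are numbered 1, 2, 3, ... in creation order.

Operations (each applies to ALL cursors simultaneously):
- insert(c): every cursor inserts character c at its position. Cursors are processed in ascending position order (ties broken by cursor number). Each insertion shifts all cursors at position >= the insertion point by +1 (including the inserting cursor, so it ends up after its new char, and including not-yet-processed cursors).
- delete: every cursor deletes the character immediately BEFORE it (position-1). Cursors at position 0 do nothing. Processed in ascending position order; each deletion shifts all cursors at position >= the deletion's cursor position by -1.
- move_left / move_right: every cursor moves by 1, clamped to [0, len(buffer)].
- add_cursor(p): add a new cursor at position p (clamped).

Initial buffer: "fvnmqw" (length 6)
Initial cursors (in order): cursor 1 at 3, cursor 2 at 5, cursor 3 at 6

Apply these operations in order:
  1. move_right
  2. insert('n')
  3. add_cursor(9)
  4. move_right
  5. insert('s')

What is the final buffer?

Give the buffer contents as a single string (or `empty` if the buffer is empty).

After op 1 (move_right): buffer="fvnmqw" (len 6), cursors c1@4 c2@6 c3@6, authorship ......
After op 2 (insert('n')): buffer="fvnmnqwnn" (len 9), cursors c1@5 c2@9 c3@9, authorship ....1..23
After op 3 (add_cursor(9)): buffer="fvnmnqwnn" (len 9), cursors c1@5 c2@9 c3@9 c4@9, authorship ....1..23
After op 4 (move_right): buffer="fvnmnqwnn" (len 9), cursors c1@6 c2@9 c3@9 c4@9, authorship ....1..23
After op 5 (insert('s')): buffer="fvnmnqswnnsss" (len 13), cursors c1@7 c2@13 c3@13 c4@13, authorship ....1.1.23234

Answer: fvnmnqswnnsss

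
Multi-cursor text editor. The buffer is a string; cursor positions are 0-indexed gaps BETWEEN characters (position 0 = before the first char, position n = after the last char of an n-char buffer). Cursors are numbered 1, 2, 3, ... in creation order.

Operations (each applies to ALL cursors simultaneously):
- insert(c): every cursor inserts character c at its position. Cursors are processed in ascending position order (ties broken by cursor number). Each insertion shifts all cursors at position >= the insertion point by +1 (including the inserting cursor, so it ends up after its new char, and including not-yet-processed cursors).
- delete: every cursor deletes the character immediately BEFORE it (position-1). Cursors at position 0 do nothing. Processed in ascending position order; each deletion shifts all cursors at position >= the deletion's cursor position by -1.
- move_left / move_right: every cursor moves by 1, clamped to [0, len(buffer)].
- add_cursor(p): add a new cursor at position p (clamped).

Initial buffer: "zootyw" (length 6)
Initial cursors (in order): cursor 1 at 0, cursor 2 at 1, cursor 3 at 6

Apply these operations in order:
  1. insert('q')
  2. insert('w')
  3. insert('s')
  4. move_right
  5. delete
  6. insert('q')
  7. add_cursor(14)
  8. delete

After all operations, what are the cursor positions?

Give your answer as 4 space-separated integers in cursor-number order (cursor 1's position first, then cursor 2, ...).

Answer: 3 6 11 11

Derivation:
After op 1 (insert('q')): buffer="qzqootywq" (len 9), cursors c1@1 c2@3 c3@9, authorship 1.2.....3
After op 2 (insert('w')): buffer="qwzqwootywqw" (len 12), cursors c1@2 c2@5 c3@12, authorship 11.22.....33
After op 3 (insert('s')): buffer="qwszqwsootywqws" (len 15), cursors c1@3 c2@7 c3@15, authorship 111.222.....333
After op 4 (move_right): buffer="qwszqwsootywqws" (len 15), cursors c1@4 c2@8 c3@15, authorship 111.222.....333
After op 5 (delete): buffer="qwsqwsotywqw" (len 12), cursors c1@3 c2@6 c3@12, authorship 111222....33
After op 6 (insert('q')): buffer="qwsqqwsqotywqwq" (len 15), cursors c1@4 c2@8 c3@15, authorship 11112222....333
After op 7 (add_cursor(14)): buffer="qwsqqwsqotywqwq" (len 15), cursors c1@4 c2@8 c4@14 c3@15, authorship 11112222....333
After op 8 (delete): buffer="qwsqwsotywq" (len 11), cursors c1@3 c2@6 c3@11 c4@11, authorship 111222....3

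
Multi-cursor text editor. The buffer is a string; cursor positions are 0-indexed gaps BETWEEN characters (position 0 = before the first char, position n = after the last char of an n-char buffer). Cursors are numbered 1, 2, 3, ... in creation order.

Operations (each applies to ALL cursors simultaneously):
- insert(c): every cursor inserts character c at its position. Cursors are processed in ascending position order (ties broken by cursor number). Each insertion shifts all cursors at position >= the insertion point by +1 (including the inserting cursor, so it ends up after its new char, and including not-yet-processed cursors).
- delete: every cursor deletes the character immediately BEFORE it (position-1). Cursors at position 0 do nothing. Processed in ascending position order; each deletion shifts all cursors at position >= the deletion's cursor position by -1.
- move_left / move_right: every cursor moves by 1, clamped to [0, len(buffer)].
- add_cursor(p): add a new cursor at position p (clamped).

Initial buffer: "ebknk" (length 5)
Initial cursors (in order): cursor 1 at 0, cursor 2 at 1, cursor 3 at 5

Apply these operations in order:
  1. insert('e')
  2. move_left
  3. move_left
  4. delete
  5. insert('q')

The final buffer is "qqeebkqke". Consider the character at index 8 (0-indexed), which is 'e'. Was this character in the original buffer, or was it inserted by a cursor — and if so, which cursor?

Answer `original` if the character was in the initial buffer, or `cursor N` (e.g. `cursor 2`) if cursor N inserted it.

Answer: cursor 3

Derivation:
After op 1 (insert('e')): buffer="eeebknke" (len 8), cursors c1@1 c2@3 c3@8, authorship 1.2....3
After op 2 (move_left): buffer="eeebknke" (len 8), cursors c1@0 c2@2 c3@7, authorship 1.2....3
After op 3 (move_left): buffer="eeebknke" (len 8), cursors c1@0 c2@1 c3@6, authorship 1.2....3
After op 4 (delete): buffer="eebkke" (len 6), cursors c1@0 c2@0 c3@4, authorship .2...3
After op 5 (insert('q')): buffer="qqeebkqke" (len 9), cursors c1@2 c2@2 c3@7, authorship 12.2..3.3
Authorship (.=original, N=cursor N): 1 2 . 2 . . 3 . 3
Index 8: author = 3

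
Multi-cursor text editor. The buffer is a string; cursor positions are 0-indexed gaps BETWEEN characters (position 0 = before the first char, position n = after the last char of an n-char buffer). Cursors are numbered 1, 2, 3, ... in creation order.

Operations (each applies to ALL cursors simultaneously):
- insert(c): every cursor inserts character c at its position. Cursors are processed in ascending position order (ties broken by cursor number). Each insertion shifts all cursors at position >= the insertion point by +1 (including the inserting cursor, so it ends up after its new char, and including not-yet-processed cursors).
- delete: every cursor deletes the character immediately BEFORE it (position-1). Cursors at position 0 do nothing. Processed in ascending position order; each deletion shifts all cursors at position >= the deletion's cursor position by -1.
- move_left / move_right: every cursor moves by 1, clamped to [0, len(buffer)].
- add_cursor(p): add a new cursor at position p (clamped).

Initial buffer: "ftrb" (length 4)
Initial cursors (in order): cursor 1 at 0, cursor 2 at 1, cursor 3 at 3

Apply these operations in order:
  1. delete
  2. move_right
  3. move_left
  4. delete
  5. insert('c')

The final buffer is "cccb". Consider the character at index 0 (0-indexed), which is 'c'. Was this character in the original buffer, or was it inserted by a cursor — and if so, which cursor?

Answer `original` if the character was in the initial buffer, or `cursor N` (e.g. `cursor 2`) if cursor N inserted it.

Answer: cursor 1

Derivation:
After op 1 (delete): buffer="tb" (len 2), cursors c1@0 c2@0 c3@1, authorship ..
After op 2 (move_right): buffer="tb" (len 2), cursors c1@1 c2@1 c3@2, authorship ..
After op 3 (move_left): buffer="tb" (len 2), cursors c1@0 c2@0 c3@1, authorship ..
After op 4 (delete): buffer="b" (len 1), cursors c1@0 c2@0 c3@0, authorship .
After op 5 (insert('c')): buffer="cccb" (len 4), cursors c1@3 c2@3 c3@3, authorship 123.
Authorship (.=original, N=cursor N): 1 2 3 .
Index 0: author = 1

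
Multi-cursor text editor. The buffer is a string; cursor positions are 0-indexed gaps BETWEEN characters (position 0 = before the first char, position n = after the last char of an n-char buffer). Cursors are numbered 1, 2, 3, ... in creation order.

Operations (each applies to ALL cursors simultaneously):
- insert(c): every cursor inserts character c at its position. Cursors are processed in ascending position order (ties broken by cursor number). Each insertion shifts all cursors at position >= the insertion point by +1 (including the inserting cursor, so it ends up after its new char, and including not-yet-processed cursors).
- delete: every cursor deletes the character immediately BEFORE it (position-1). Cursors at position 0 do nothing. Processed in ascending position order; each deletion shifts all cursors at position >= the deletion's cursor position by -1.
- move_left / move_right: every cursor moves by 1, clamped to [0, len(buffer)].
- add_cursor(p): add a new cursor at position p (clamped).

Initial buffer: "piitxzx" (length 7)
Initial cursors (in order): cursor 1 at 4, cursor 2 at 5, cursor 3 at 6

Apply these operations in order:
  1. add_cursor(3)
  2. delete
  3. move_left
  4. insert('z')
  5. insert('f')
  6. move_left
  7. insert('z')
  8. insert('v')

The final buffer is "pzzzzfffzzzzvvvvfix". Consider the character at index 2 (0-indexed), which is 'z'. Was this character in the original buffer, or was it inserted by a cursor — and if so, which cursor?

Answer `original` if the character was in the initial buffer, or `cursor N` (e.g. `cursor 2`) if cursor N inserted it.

After op 1 (add_cursor(3)): buffer="piitxzx" (len 7), cursors c4@3 c1@4 c2@5 c3@6, authorship .......
After op 2 (delete): buffer="pix" (len 3), cursors c1@2 c2@2 c3@2 c4@2, authorship ...
After op 3 (move_left): buffer="pix" (len 3), cursors c1@1 c2@1 c3@1 c4@1, authorship ...
After op 4 (insert('z')): buffer="pzzzzix" (len 7), cursors c1@5 c2@5 c3@5 c4@5, authorship .1234..
After op 5 (insert('f')): buffer="pzzzzffffix" (len 11), cursors c1@9 c2@9 c3@9 c4@9, authorship .12341234..
After op 6 (move_left): buffer="pzzzzffffix" (len 11), cursors c1@8 c2@8 c3@8 c4@8, authorship .12341234..
After op 7 (insert('z')): buffer="pzzzzfffzzzzfix" (len 15), cursors c1@12 c2@12 c3@12 c4@12, authorship .123412312344..
After op 8 (insert('v')): buffer="pzzzzfffzzzzvvvvfix" (len 19), cursors c1@16 c2@16 c3@16 c4@16, authorship .1234123123412344..
Authorship (.=original, N=cursor N): . 1 2 3 4 1 2 3 1 2 3 4 1 2 3 4 4 . .
Index 2: author = 2

Answer: cursor 2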